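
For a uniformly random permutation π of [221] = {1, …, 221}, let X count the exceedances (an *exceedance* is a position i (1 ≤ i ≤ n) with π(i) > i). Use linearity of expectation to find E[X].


Write X = Σ_{i=1}^{221} X_i, where X_i = 1_{π(i) > i}.
For each fixed i, π(i) is uniform over {1, …, 221} (marginal of a uniform permutation), so P[π(i) > i] = (n − i)/n. Summing: Σ_{i=1}^{221} (n − i)/n = (0 + 1 + … + 220)/221 = 221(221 − 1)/(2·221) = (221 − 1)/2.
Hence E[X] = Σ_{i=1}^{221} (221 − i)/221 = 110 ≈ 110.0000.

E[X] = 110 = 110.0000.


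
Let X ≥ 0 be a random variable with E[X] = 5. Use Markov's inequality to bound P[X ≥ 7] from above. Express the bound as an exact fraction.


μ = E[X] = 5, a = 7.
Markov: P[X ≥ 7] ≤ μ/a = (5)/7 = 5/7.
Numerically: ≈ 0.71429.
(Since a = 7 > μ = 5.00000, the bound 5/7 is < 1 and informative.)

P[X ≥ 7] ≤ 5/7 ≈ 0.71429.


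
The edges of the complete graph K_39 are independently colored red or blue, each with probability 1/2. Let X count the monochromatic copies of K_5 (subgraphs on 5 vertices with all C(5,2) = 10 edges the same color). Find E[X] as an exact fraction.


Let X = Σ_S X_S over the C(39, 5) = 575757 subsets S of size 5, where X_S = 1 if the K_5 on S is monochromatic.
For a fixed S, the K_5 on S has C(5, 2) = 10 edges. P[all 10 edges red] = (1/2)^10, and likewise for blue, so P[monochromatic] = 2·(1/2)^10 = 2^{1 − 10} = 1/512.
Summing: E[X] = C(39, 5) · 2^{1 − 10} = 575757 · 1/512 = 575757/512.
Numerically: E[X] ≈ 1124.5254.

E[X] = C(39,5)·2^(1−C(5,2)) = 575757/512 ≈ 1124.5254.


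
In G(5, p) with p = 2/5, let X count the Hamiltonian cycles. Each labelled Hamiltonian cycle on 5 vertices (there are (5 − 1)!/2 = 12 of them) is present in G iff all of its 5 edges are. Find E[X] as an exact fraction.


K_5 has (5 − 1)!/2 = 12 labelled Hamiltonian cycles.
For each such Hamiltonian cycle H, let X_H = 1 if all 5 edges of H are present in G. Then P[X_H = 1] = p^{5} = (2/5)^{5} = 32/3125.
By linearity: E[X] = Σ_H E[X_H] = 12 · p^{5} = 12 · 32/3125 = 384/3125.
Numerically: E[X] ≈ 0.12288.

E[X] = 12 · (2/5)^{5} = 384/3125 ≈ 0.12288.


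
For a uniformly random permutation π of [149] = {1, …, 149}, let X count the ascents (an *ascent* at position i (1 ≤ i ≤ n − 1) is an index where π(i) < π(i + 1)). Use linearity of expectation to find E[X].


Write X = Σ X_I over i = 1, …, 148, with X_I the indicator of one ascent.
There are 148 indicators.
For each fixed i, the pair (π(i), π(i+1)) is a uniformly random ordered pair of distinct values from {1, …, 149}; by symmetry P[π(i) < π(i+1)] = 1/2.
By linearity: E[X] = 148 · (1/2) = (149 − 1) · (1/2) = 74 ≈ 74.0000.

E[X] = 74 = 74.0000.


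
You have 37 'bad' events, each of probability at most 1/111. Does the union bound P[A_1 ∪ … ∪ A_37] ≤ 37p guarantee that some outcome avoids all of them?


Union bound: P[∪_{i=1}^{37} A_i] ≤ Σ_i P[A_i] ≤ 37·p = 37·(1/111) = 1/3.
Numerically: 1/3 ≈ 0.3333.
Is 1/3 < 1? YES.
Since P[∪ A_i] ≤ 1/3 < 1, the complement has P[∩ A_i^c] ≥ 1 − 1/3 = 2/3 > 0, so some outcome avoids every A_i.

37·p = 1/3 ≈ 0.3333; existence CERTIFIED by the union bound.


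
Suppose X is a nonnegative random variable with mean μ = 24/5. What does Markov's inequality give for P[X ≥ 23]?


μ = E[X] = 24/5, a = 23.
Markov: P[X ≥ 23] ≤ μ/a = (24/5)/23 = 24/115.
Numerically: ≈ 0.20870.
(Since a = 23 > μ = 4.80000, the bound 24/115 is < 1 and informative.)

P[X ≥ 23] ≤ 24/115 ≈ 0.20870.


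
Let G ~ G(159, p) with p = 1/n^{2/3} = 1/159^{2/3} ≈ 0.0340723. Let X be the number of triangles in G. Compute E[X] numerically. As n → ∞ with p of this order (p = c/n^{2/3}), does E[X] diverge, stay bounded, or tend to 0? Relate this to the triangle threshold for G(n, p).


Number of potential triangles: C(159, 3) = 657359.
Each occurs with probability p³ ≈ (0.0340723)³ ≈ 3.95553973e-05.
By linearity: E[X] = C(159, 3)·p³ ≈ 657359 · 3.95553973e-05 ≈ 26.002096.
Since α = 2/3 < 1, p = c/n^{2/3} ≫ 1/n is above the triangle threshold p ~ 1/n. Asymptotically E[X] ~ (c³/6)·n^{3(1−α)} = (1³/6)·n^{1} → ∞; triangles are abundant w.h.p.

E[X] ≈ 26.002096; in regime p = Θ(1/n^{2/3}) E[X] diverges (above the triangle threshold p ~ 1/n).


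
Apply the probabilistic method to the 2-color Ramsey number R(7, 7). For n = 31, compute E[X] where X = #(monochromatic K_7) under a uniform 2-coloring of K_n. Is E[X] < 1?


E[X] = C(31, 7) · 2^{1 − 21} = 2629575 · 2^{−20} = 2629575/1048576.
As a reduced fraction: E[X] = 2629575/1048576 ≈ 2.5077581.
Is E[X] < 1? NO.
Since E[X] ≥ 1, the first-moment bound is inconclusive at n = 31; it does NOT by itself certify R(7, 7) > 31.

E[X] = 2629575/1048576 ≈ 2.5077581; E[X] ≥ 1; first-moment method inconclusive here.


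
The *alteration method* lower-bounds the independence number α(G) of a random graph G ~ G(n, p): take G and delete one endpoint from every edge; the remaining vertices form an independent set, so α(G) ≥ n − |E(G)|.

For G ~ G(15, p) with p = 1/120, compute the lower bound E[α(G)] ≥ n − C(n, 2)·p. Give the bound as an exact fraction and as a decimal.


E[|E(G)|] = C(15, 2)·p = 105 · (1/120) = 7/8.
E[α(G)] ≥ n − E[|E(G)|] = 15 − 7/8 = 113/8.
Numerically: ≈ 14.125.
(This is only a lower bound; the true E[α(G)] may be larger.)

E[α(G)] ≥ 113/8 ≈ 14.125.


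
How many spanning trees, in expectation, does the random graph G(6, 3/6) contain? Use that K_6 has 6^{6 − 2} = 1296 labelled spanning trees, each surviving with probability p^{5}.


K_6 has 6^{6 − 2} = 1296 labelled spanning trees.
For each such spanning tree H, let X_H = 1 if all 5 edges of H are present in G. Then P[X_H = 1] = p^{5} = (1/2)^{5} = 1/32.
By linearity of expectation: E[X] = Σ_H E[X_H] = 1296 · p^{5} = 1296 · 1/32 = 81/2.
Numerically: E[X] ≈ 40.5.

E[X] = 1296 · (1/2)^{5} = 81/2 ≈ 40.5.


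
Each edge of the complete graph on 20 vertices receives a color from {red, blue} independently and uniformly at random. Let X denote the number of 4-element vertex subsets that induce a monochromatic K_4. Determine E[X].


Let X = Σ_S X_S over the C(20, 4) = 4845 subsets S of size 4, where X_S = 1 if the K_4 on S is monochromatic.
For a fixed S, the K_4 on S has C(4, 2) = 6 edges. P[all 6 edges red] = (1/2)^6, and likewise for blue, so P[monochromatic] = 2·(1/2)^6 = 2^{1 − 6} = 1/32.
By linearity of expectation: E[X] = C(20, 4) · 2^{1 − 6} = 4845 · 1/32 = 4845/32.
Numerically: E[X] ≈ 151.40625.

E[X] = C(20,4)·2^(1−C(4,2)) = 4845/32 ≈ 151.40625.


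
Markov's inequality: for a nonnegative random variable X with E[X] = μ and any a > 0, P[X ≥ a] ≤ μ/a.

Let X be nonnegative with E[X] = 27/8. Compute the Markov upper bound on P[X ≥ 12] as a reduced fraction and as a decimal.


μ = E[X] = 27/8, a = 12.
Markov: P[X ≥ 12] ≤ μ/a = (27/8)/12 = 9/32.
Numerically: ≈ 0.281.
(Since a = 12 > μ = 3.375, the bound 9/32 is < 1 and informative.)

P[X ≥ 12] ≤ 9/32 ≈ 0.281.


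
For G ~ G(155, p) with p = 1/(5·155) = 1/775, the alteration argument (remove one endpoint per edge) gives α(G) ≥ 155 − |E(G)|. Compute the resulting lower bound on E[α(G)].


E[|E(G)|] = C(155, 2)·p = 11935 · (1/775) = 77/5.
E[α(G)] ≥ n − E[|E(G)|] = 155 − 77/5 = 698/5.
Numerically: ≈ 139.60000.
(This is only a lower bound; the true E[α(G)] may be larger.)

E[α(G)] ≥ 698/5 ≈ 139.60000.


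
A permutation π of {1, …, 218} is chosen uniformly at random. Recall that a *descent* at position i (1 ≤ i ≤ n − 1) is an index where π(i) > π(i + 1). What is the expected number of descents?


Write X = Σ X_I over i = 1, …, 217, with X_I the indicator of one descent.
There are 217 indicators.
For each fixed i, the pair (π(i), π(i+1)) is a uniformly random ordered pair of distinct values from {1, …, 218}; by symmetry P[π(i) > π(i+1)] = 1/2.
By linearity: E[X] = 217 · (1/2) = (218 − 1) · (1/2) = 217/2 ≈ 108.50000.

E[X] = 217/2 = 108.50000.


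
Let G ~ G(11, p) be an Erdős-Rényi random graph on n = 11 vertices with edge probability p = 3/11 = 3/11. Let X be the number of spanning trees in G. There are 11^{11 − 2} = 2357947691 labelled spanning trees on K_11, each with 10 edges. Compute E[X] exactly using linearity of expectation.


K_11 has 11^{11 − 2} = 2357947691 labelled spanning trees.
For each such spanning tree H, let X_H = 1 if all 10 edges of H are present in G. Then P[X_H = 1] = p^{10} = (3/11)^{10} = 59049/25937424601.
By linearity: E[X] = Σ_H E[X_H] = 2357947691 · p^{10} = 2357947691 · 59049/25937424601 = 59049/11.
Numerically: E[X] ≈ 5368.1.

E[X] = 2357947691 · (3/11)^{10} = 59049/11 ≈ 5368.1.


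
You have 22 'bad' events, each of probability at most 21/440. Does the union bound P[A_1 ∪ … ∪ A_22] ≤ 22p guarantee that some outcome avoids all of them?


Union bound: P[∪_{i=1}^{22} A_i] ≤ Σ_i P[A_i] ≤ 22·p = 22·(21/440) = 21/20.
Numerically: 21/20 ≈ 1.0500000.
Is 21/20 < 1? NO.
Since the bound 21/20 is ≥ 1, the union bound is uninformative here; it does NOT by itself certify existence.

22·p = 21/20 ≈ 1.0500000; existence NOT certified by the union bound.


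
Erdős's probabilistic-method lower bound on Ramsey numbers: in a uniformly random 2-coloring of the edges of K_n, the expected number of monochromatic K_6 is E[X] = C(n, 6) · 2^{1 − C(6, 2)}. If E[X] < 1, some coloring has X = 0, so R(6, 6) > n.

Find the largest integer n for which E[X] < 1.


We need C(n, 6) · 2^{1 − 15} < 1, i.e. C(n, 6) < 2^{15 − 1} = 16384.
Check values of n near the boundary:
  n = 16: C(16, 6) = 8008; 8008 < 16384? YES
  n = 17: C(17, 6) = 12376; 12376 < 16384? YES
  n = 18: C(18, 6) = 18564; 18564 < 16384? NO
The largest n with C(n, 6) < 16384 is n = 17 (where E[X] = 1547/2048 ≈ 0.7553711). Hence R(6, 6) > 17, i.e. R(6, 6) ≥ 18.

Largest n = 17; hence R(6, 6) > 17.


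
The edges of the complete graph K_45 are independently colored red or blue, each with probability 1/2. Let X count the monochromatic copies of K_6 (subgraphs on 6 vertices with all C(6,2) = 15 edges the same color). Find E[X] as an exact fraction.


Let X = Σ_S X_S over the C(45, 6) = 8145060 subsets S of size 6, where X_S = 1 if the K_6 on S is monochromatic.
For a fixed S, the K_6 on S has C(6, 2) = 15 edges. P[all 15 edges red] = (1/2)^15, and likewise for blue, so P[monochromatic] = 2·(1/2)^15 = 2^{1 − 15} = 1/16384.
By linearity: E[X] = C(45, 6) · 2^{1 − 15} = 8145060 · 1/16384 = 2036265/4096.
Numerically: E[X] ≈ 497.135010.

E[X] = C(45,6)·2^(1−C(6,2)) = 2036265/4096 ≈ 497.135010.


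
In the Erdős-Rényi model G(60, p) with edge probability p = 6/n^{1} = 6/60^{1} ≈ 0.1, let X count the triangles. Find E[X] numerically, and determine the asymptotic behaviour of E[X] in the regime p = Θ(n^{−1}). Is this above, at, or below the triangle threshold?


Number of potential triangles: C(60, 3) = 34220.
Each occurs with probability p³ ≈ (0.1)³ ≈ 1.000000e-03.
By linearity: E[X] = C(60, 3)·p³ ≈ 34220 · 1.000000e-03 ≈ 34.2200.
Here α = 1, so p = 6/n is exactly at the triangle threshold p ~ 1/n. Asymptotically E[X] → c³/6 = 6³/6 = 36 ≈ 36.0000, a bounded constant. In this regime the triangle count is asymptotically Poisson(c³/6).

E[X] ≈ 34.2200; in regime p = Θ(1/n^{1}) E[X] stays bounded (at the triangle threshold p ~ 1/n).


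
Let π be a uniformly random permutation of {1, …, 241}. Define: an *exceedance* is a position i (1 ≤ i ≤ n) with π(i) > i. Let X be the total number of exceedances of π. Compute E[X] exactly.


Write X = Σ_{i=1}^{241} X_i, where X_i = 1_{π(i) > i}.
For each fixed i, π(i) is uniform over {1, …, 241} (marginal of a uniform permutation), so P[π(i) > i] = (n − i)/n. Summing: Σ_{i=1}^{241} (n − i)/n = (0 + 1 + … + 240)/241 = 241(241 − 1)/(2·241) = (241 − 1)/2.
Hence E[X] = Σ_{i=1}^{241} (241 − i)/241 = 120 ≈ 120.00000.

E[X] = 120 = 120.00000.


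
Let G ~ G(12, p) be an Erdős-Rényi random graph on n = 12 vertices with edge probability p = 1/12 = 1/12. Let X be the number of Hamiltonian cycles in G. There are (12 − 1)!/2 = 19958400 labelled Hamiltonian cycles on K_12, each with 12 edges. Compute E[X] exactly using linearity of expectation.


K_12 has (12 − 1)!/2 = 19958400 labelled Hamiltonian cycles.
For each such Hamiltonian cycle H, let X_H = 1 if all 12 edges of H are present in G. Then P[X_H = 1] = p^{12} = (1/12)^{12} = 1/8916100448256.
By linearity: E[X] = Σ_H E[X_H] = 19958400 · p^{12} = 19958400 · 1/8916100448256 = 1925/859963392.
Numerically: E[X] ≈ 2.23847e-06.

E[X] = 19958400 · (1/12)^{12} = 1925/859963392 ≈ 2.23847e-06.


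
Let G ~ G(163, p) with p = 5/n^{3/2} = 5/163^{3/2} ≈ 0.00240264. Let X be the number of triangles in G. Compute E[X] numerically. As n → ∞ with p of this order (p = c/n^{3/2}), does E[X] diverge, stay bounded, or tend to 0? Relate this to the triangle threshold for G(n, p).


Number of potential triangles: C(163, 3) = 708561.
Each occurs with probability p³ ≈ (0.00240264)³ ≈ 1.38696593e-08.
By linearity: E[X] = C(163, 3)·p³ ≈ 708561 · 1.38696593e-08 ≈ 0.009827.
Since α = 3/2 > 1, p = c/n^{3/2} = o(1/n) is below the triangle threshold p ~ 1/n. Asymptotically E[X] ~ (c³/6)·n^{3(1−α)} = (5³/6)·n^{-1.5} → 0, so by Markov's inequality G has no triangles w.h.p.

E[X] ≈ 0.009827; in regime p = Θ(1/n^{3/2}) E[X] tends to 0 (below the triangle threshold p ~ 1/n).


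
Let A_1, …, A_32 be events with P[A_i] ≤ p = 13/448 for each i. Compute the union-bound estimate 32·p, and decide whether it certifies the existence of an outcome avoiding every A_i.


Union bound: P[∪_{i=1}^{32} A_i] ≤ Σ_i P[A_i] ≤ 32·p = 32·(13/448) = 13/14.
Numerically: 13/14 ≈ 0.9285714.
Is 13/14 < 1? YES.
Since P[∪ A_i] ≤ 13/14 < 1, the complement has P[∩ A_i^c] ≥ 1 − 13/14 = 1/14 > 0, so some outcome avoids every A_i.

32·p = 13/14 ≈ 0.9285714; existence CERTIFIED by the union bound.


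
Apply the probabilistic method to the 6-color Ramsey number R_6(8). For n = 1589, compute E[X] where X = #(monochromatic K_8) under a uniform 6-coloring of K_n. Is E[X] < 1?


E[X] = C(1589, 8) · 6^{1 − 28} = 990389025825605844438 · 6^{−27} = 990389025825605844438/1023490369077469249536.
As a reduced fraction: E[X] = 165064837637600974073/170581728179578208256 ≈ 0.967658.
Is E[X] < 1? YES.
Since E[X] < 1, there exists a 6-coloring of K_{1589} with no monochromatic K_8; hence R_6(8) > 1589.

E[X] = 165064837637600974073/170581728179578208256 ≈ 0.967658; E[X] < 1, so R_6(8) > 1589.


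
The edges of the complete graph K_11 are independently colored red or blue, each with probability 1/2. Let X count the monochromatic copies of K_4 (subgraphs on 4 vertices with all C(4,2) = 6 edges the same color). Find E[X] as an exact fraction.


Let X = Σ_S X_S over the C(11, 4) = 330 subsets S of size 4, where X_S = 1 if the K_4 on S is monochromatic.
For a fixed S, the K_4 on S has C(4, 2) = 6 edges. P[all 6 edges red] = (1/2)^6, and likewise for blue, so P[monochromatic] = 2·(1/2)^6 = 2^{1 − 6} = 1/32.
By linearity: E[X] = C(11, 4) · 2^{1 − 6} = 330 · 1/32 = 165/16.
Numerically: E[X] ≈ 10.312500.

E[X] = C(11,4)·2^(1−C(4,2)) = 165/16 ≈ 10.312500.


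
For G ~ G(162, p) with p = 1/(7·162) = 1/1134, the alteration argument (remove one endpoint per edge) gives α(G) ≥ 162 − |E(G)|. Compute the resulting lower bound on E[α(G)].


E[|E(G)|] = C(162, 2)·p = 13041 · (1/1134) = 23/2.
E[α(G)] ≥ n − E[|E(G)|] = 162 − 23/2 = 301/2.
Numerically: ≈ 150.5000.
(This is only a lower bound; the true E[α(G)] may be larger.)

E[α(G)] ≥ 301/2 ≈ 150.5000.


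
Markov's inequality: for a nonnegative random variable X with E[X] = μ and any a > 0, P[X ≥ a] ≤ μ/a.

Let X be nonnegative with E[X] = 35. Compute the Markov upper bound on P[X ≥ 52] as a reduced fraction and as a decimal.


μ = E[X] = 35, a = 52.
Markov: P[X ≥ 52] ≤ μ/a = (35)/52 = 35/52.
Numerically: ≈ 0.673077.
(Since a = 52 > μ = 35.000000, the bound 35/52 is < 1 and informative.)

P[X ≥ 52] ≤ 35/52 ≈ 0.673077.


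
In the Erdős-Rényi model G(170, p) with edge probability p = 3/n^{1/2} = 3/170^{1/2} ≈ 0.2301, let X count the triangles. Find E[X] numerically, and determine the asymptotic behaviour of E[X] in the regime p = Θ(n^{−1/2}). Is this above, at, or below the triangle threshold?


Number of potential triangles: C(170, 3) = 804440.
Each occurs with probability p³ ≈ (0.2301)³ ≈ 1.218121e-02.
By linearity: E[X] = C(170, 3)·p³ ≈ 804440 · 1.218121e-02 ≈ 9799.0515.
Since α = 1/2 < 1, p = c/n^{1/2} ≫ 1/n is above the triangle threshold p ~ 1/n. Asymptotically E[X] ~ (c³/6)·n^{3(1−α)} = (3³/6)·n^{1.5} → ∞; triangles are abundant w.h.p.

E[X] ≈ 9799.0515; in regime p = Θ(1/n^{1/2}) E[X] diverges (above the triangle threshold p ~ 1/n).


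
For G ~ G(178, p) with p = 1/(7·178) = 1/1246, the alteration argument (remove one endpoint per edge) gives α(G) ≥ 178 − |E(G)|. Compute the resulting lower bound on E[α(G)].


E[|E(G)|] = C(178, 2)·p = 15753 · (1/1246) = 177/14.
E[α(G)] ≥ n − E[|E(G)|] = 178 − 177/14 = 2315/14.
Numerically: ≈ 165.357143.
(This is only a lower bound; the true E[α(G)] may be larger.)

E[α(G)] ≥ 2315/14 ≈ 165.357143.


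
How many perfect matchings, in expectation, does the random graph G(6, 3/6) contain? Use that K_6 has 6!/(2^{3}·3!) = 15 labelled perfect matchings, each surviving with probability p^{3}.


K_6 has 6!/(2^{3}·3!) = 15 labelled perfect matchings.
For each such perfect matching H, let X_H = 1 if all 3 edges of H are present in G. Then P[X_H = 1] = p^{3} = (1/2)^{3} = 1/8.
By linearity: E[X] = Σ_H E[X_H] = 15 · p^{3} = 15 · 1/8 = 15/8.
Numerically: E[X] ≈ 1.875.

E[X] = 15 · (1/2)^{3} = 15/8 ≈ 1.875.


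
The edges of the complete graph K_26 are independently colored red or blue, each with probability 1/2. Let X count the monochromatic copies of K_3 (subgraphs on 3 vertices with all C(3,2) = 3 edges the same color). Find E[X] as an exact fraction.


Let X = Σ_S X_S over the C(26, 3) = 2600 subsets S of size 3, where X_S = 1 if the K_3 on S is monochromatic.
For a fixed S, the K_3 on S has C(3, 2) = 3 edges. P[all 3 edges red] = (1/2)^3, and likewise for blue, so P[monochromatic] = 2·(1/2)^3 = 2^{1 − 3} = 1/4.
By linearity of expectation: E[X] = C(26, 3) · 2^{1 − 3} = 2600 · 1/4 = 650.
Numerically: E[X] ≈ 650.00000.

E[X] = C(26,3)·2^(1−C(3,2)) = 650 ≈ 650.00000.


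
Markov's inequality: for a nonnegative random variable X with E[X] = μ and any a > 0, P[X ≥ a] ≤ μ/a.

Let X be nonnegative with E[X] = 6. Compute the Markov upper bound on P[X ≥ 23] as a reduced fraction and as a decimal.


μ = E[X] = 6, a = 23.
Markov: P[X ≥ 23] ≤ μ/a = (6)/23 = 6/23.
Numerically: ≈ 0.260870.
(Since a = 23 > μ = 6.000000, the bound 6/23 is < 1 and informative.)

P[X ≥ 23] ≤ 6/23 ≈ 0.260870.


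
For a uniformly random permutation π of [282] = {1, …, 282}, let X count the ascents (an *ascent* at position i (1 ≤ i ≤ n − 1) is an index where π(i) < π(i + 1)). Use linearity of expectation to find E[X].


Write X = Σ X_I over i = 1, …, 281, with X_I the indicator of one ascent.
There are 281 indicators.
For each fixed i, the pair (π(i), π(i+1)) is a uniformly random ordered pair of distinct values from {1, …, 282}; by symmetry P[π(i) < π(i+1)] = 1/2.
By linearity: E[X] = 281 · (1/2) = (282 − 1) · (1/2) = 281/2 ≈ 140.5000.

E[X] = 281/2 = 140.5000.


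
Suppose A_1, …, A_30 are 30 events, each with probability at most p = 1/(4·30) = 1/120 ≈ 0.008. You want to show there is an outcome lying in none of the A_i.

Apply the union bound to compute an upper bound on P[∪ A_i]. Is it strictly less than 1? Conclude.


Union bound: P[∪_{i=1}^{30} A_i] ≤ Σ_i P[A_i] ≤ 30·p = 30·(1/120) = 1/4.
Numerically: 1/4 ≈ 0.250.
Is 1/4 < 1? YES.
Since P[∪ A_i] ≤ 1/4 < 1, the complement has P[∩ A_i^c] ≥ 1 − 1/4 = 3/4 > 0, so some outcome avoids every A_i.

30·p = 1/4 ≈ 0.250; existence CERTIFIED by the union bound.


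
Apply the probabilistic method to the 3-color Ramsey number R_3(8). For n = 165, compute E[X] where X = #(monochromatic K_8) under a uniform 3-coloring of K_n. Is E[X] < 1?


E[X] = C(165, 8) · 3^{1 − 28} = 11468588169060 · 3^{−27} = 11468588169060/7625597484987.
As a reduced fraction: E[X] = 141587508260/94143178827 ≈ 1.503959.
Is E[X] < 1? NO.
Since E[X] ≥ 1, the first-moment bound is inconclusive at n = 165; it does NOT by itself certify R_3(8) > 165.

E[X] = 141587508260/94143178827 ≈ 1.503959; E[X] ≥ 1; first-moment method inconclusive here.


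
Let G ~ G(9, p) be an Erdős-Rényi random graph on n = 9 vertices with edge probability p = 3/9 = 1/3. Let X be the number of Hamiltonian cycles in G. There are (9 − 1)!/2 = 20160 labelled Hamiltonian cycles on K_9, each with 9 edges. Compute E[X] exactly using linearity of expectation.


K_9 has (9 − 1)!/2 = 20160 labelled Hamiltonian cycles.
For each such Hamiltonian cycle H, let X_H = 1 if all 9 edges of H are present in G. Then P[X_H = 1] = p^{9} = (1/3)^{9} = 1/19683.
By linearity of expectation: E[X] = Σ_H E[X_H] = 20160 · p^{9} = 20160 · 1/19683 = 2240/2187.
Numerically: E[X] ≈ 1.02.

E[X] = 20160 · (1/3)^{9} = 2240/2187 ≈ 1.02.


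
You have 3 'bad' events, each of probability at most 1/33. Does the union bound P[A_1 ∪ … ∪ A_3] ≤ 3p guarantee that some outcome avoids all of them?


Union bound: P[∪_{i=1}^{3} A_i] ≤ Σ_i P[A_i] ≤ 3·p = 3·(1/33) = 1/11.
Numerically: 1/11 ≈ 0.091.
Is 1/11 < 1? YES.
Since P[∪ A_i] ≤ 1/11 < 1, the complement has P[∩ A_i^c] ≥ 1 − 1/11 = 10/11 > 0, so some outcome avoids every A_i.

3·p = 1/11 ≈ 0.091; existence CERTIFIED by the union bound.


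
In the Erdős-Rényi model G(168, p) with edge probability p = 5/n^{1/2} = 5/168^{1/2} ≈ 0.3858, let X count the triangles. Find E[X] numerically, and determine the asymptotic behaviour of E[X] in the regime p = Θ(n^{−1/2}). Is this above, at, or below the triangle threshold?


Number of potential triangles: C(168, 3) = 776216.
Each occurs with probability p³ ≈ (0.3858)³ ≈ 5.740452e-02.
By linearity: E[X] = C(168, 3)·p³ ≈ 776216 · 5.740452e-02 ≈ 44558.3070.
Since α = 1/2 < 1, p = c/n^{1/2} ≫ 1/n is above the triangle threshold p ~ 1/n. Asymptotically E[X] ~ (c³/6)·n^{3(1−α)} = (5³/6)·n^{1.5} → ∞; triangles are abundant w.h.p.

E[X] ≈ 44558.3070; in regime p = Θ(1/n^{1/2}) E[X] diverges (above the triangle threshold p ~ 1/n).


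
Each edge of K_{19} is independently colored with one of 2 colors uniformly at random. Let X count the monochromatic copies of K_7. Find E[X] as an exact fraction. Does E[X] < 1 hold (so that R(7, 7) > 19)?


E[X] = C(19, 7) · 2^{1 − 21} = 50388 · 2^{−20} = 50388/1048576.
As a reduced fraction: E[X] = 12597/262144 ≈ 0.0481.
Is E[X] < 1? YES.
Since E[X] < 1, there exists a 2-coloring of K_{19} with no monochromatic K_7; hence R(7, 7) > 19.

E[X] = 12597/262144 ≈ 0.0481; E[X] < 1, so R(7, 7) > 19.


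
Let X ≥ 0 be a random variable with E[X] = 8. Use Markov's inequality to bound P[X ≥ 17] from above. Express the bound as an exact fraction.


μ = E[X] = 8, a = 17.
Markov: P[X ≥ 17] ≤ μ/a = (8)/17 = 8/17.
Numerically: ≈ 0.47059.
(Since a = 17 > μ = 8.00000, the bound 8/17 is < 1 and informative.)

P[X ≥ 17] ≤ 8/17 ≈ 0.47059.


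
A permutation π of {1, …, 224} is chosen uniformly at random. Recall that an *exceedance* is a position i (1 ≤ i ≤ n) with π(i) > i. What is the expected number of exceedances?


Write X = Σ_{i=1}^{224} X_i, where X_i = 1_{π(i) > i}.
For each fixed i, π(i) is uniform over {1, …, 224} (marginal of a uniform permutation), so P[π(i) > i] = (n − i)/n. Summing: Σ_{i=1}^{224} (n − i)/n = (0 + 1 + … + 223)/224 = 224(224 − 1)/(2·224) = (224 − 1)/2.
Hence E[X] = Σ_{i=1}^{224} (224 − i)/224 = 223/2 ≈ 111.500000.

E[X] = 223/2 = 111.500000.


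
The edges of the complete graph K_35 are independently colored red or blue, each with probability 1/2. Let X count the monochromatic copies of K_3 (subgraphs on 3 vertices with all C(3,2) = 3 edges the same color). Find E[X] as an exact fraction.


Let X = Σ_S X_S over the C(35, 3) = 6545 subsets S of size 3, where X_S = 1 if the K_3 on S is monochromatic.
For a fixed S, the K_3 on S has C(3, 2) = 3 edges. P[all 3 edges red] = (1/2)^3, and likewise for blue, so P[monochromatic] = 2·(1/2)^3 = 2^{1 − 3} = 1/4.
Summing: E[X] = C(35, 3) · 2^{1 − 3} = 6545 · 1/4 = 6545/4.
Numerically: E[X] ≈ 1636.250.

E[X] = C(35,3)·2^(1−C(3,2)) = 6545/4 ≈ 1636.250.


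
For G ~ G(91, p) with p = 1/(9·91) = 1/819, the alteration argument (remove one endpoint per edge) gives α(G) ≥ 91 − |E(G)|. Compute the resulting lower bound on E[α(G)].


E[|E(G)|] = C(91, 2)·p = 4095 · (1/819) = 5.
E[α(G)] ≥ n − E[|E(G)|] = 91 − 5 = 86.
Numerically: ≈ 86.000.
(This is only a lower bound; the true E[α(G)] may be larger.)

E[α(G)] ≥ 86 ≈ 86.000.


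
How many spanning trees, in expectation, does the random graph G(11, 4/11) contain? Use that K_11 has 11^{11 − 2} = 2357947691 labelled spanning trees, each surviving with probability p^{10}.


K_11 has 11^{11 − 2} = 2357947691 labelled spanning trees.
For each such spanning tree H, let X_H = 1 if all 10 edges of H are present in G. Then P[X_H = 1] = p^{10} = (4/11)^{10} = 1048576/25937424601.
By linearity: E[X] = Σ_H E[X_H] = 2357947691 · p^{10} = 2357947691 · 1048576/25937424601 = 1048576/11.
Numerically: E[X] ≈ 9.53e+04.

E[X] = 2357947691 · (4/11)^{10} = 1048576/11 ≈ 9.53e+04.


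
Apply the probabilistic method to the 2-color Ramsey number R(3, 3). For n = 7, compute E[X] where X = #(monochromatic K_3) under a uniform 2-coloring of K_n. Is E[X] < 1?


E[X] = C(7, 3) · 2^{1 − 3} = 35 · 2^{−2} = 35/4.
As a reduced fraction: E[X] = 35/4 ≈ 8.7500.
Is E[X] < 1? NO.
Since E[X] ≥ 1, the first-moment bound is inconclusive at n = 7; it does NOT by itself certify R(3, 3) > 7.

E[X] = 35/4 ≈ 8.7500; E[X] ≥ 1; first-moment method inconclusive here.


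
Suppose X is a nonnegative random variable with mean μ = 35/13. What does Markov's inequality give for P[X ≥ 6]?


μ = E[X] = 35/13, a = 6.
Markov: P[X ≥ 6] ≤ μ/a = (35/13)/6 = 35/78.
Numerically: ≈ 0.44872.
(Since a = 6 > μ = 2.69231, the bound 35/78 is < 1 and informative.)

P[X ≥ 6] ≤ 35/78 ≈ 0.44872.


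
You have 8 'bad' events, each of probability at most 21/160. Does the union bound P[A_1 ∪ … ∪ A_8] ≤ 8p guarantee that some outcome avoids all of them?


Union bound: P[∪_{i=1}^{8} A_i] ≤ Σ_i P[A_i] ≤ 8·p = 8·(21/160) = 21/20.
Numerically: 21/20 ≈ 1.05000.
Is 21/20 < 1? NO.
Since the bound 21/20 is ≥ 1, the union bound is uninformative here; it does NOT by itself certify existence.

8·p = 21/20 ≈ 1.05000; existence NOT certified by the union bound.


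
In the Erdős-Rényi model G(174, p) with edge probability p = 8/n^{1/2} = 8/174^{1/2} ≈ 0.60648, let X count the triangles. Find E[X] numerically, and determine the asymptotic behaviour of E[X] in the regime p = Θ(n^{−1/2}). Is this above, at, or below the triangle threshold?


Number of potential triangles: C(174, 3) = 862924.
Each occurs with probability p³ ≈ (0.60648)³ ≈ 2.2307253e-01.
By linearity: E[X] = C(174, 3)·p³ ≈ 862924 · 2.2307253e-01 ≈ 192494.63795.
Since α = 1/2 < 1, p = c/n^{1/2} ≫ 1/n is above the triangle threshold p ~ 1/n. Asymptotically E[X] ~ (c³/6)·n^{3(1−α)} = (8³/6)·n^{1.5} → ∞; triangles are abundant w.h.p.

E[X] ≈ 192494.63795; in regime p = Θ(1/n^{1/2}) E[X] diverges (above the triangle threshold p ~ 1/n).


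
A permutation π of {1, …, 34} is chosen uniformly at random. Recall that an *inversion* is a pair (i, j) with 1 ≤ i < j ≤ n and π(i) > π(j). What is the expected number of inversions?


Write X = Σ X_I over the C(34, 2) = 561 pairs i < j, with X_I the indicator of one inversion.
There are 561 indicators.
For each fixed pair i < j, the values π(i) and π(j) are two distinct elements of {1, …, 34} in uniformly random order; by symmetry P[π(i) > π(j)] = 1/2.
By linearity: E[X] = 561 · (1/2) = C(34, 2) · (1/2) = 561/2 = 561/2 ≈ 280.5000.

E[X] = 561/2 = 280.5000.


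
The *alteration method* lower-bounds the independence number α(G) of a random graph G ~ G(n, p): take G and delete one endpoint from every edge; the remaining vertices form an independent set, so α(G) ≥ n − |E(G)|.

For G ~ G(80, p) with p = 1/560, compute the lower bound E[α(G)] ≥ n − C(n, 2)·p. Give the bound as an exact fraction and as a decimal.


E[|E(G)|] = C(80, 2)·p = 3160 · (1/560) = 79/14.
E[α(G)] ≥ n − E[|E(G)|] = 80 − 79/14 = 1041/14.
Numerically: ≈ 74.357143.
(This is only a lower bound; the true E[α(G)] may be larger.)

E[α(G)] ≥ 1041/14 ≈ 74.357143.


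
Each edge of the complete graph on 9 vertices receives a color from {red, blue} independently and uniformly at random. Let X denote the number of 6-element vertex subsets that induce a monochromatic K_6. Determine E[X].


Let X = Σ_S X_S over the C(9, 6) = 84 subsets S of size 6, where X_S = 1 if the K_6 on S is monochromatic.
For a fixed S, the K_6 on S has C(6, 2) = 15 edges. P[all 15 edges red] = (1/2)^15, and likewise for blue, so P[monochromatic] = 2·(1/2)^15 = 2^{1 − 15} = 1/16384.
By linearity: E[X] = C(9, 6) · 2^{1 − 15} = 84 · 1/16384 = 21/4096.
Numerically: E[X] ≈ 0.005.

E[X] = C(9,6)·2^(1−C(6,2)) = 21/4096 ≈ 0.005.


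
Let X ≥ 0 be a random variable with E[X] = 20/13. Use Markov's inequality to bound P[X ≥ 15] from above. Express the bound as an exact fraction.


μ = E[X] = 20/13, a = 15.
Markov: P[X ≥ 15] ≤ μ/a = (20/13)/15 = 4/39.
Numerically: ≈ 0.103.
(Since a = 15 > μ = 1.538, the bound 4/39 is < 1 and informative.)

P[X ≥ 15] ≤ 4/39 ≈ 0.103.


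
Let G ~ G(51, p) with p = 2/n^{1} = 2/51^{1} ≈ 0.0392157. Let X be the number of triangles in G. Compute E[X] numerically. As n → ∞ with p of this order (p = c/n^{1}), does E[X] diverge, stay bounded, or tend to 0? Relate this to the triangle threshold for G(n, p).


Number of potential triangles: C(51, 3) = 20825.
Each occurs with probability p³ ≈ (0.0392157)³ ≈ 6.03086294e-05.
By linearity: E[X] = C(51, 3)·p³ ≈ 20825 · 6.03086294e-05 ≈ 1.255927.
Here α = 1, so p = 2/n is exactly at the triangle threshold p ~ 1/n. Asymptotically E[X] → c³/6 = 2³/6 = 4/3 ≈ 1.333333, a bounded constant. In this regime the triangle count is asymptotically Poisson(c³/6).

E[X] ≈ 1.255927; in regime p = Θ(1/n^{1}) E[X] stays bounded (at the triangle threshold p ~ 1/n).


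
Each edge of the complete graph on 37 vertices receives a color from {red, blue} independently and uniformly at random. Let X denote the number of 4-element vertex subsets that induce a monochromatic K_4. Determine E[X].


Let X = Σ_S X_S over the C(37, 4) = 66045 subsets S of size 4, where X_S = 1 if the K_4 on S is monochromatic.
For a fixed S, the K_4 on S has C(4, 2) = 6 edges. P[all 6 edges red] = (1/2)^6, and likewise for blue, so P[monochromatic] = 2·(1/2)^6 = 2^{1 − 6} = 1/32.
By linearity of expectation: E[X] = C(37, 4) · 2^{1 − 6} = 66045 · 1/32 = 66045/32.
Numerically: E[X] ≈ 2063.90625.

E[X] = C(37,4)·2^(1−C(4,2)) = 66045/32 ≈ 2063.90625.


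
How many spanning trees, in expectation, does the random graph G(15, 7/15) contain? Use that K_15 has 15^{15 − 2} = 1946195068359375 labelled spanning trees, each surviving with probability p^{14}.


K_15 has 15^{15 − 2} = 1946195068359375 labelled spanning trees.
For each such spanning tree H, let X_H = 1 if all 14 edges of H are present in G. Then P[X_H = 1] = p^{14} = (7/15)^{14} = 678223072849/29192926025390625.
By linearity of expectation: E[X] = Σ_H E[X_H] = 1946195068359375 · p^{14} = 1946195068359375 · 678223072849/29192926025390625 = 678223072849/15.
Numerically: E[X] ≈ 4.5215e+10.

E[X] = 1946195068359375 · (7/15)^{14} = 678223072849/15 ≈ 4.5215e+10.


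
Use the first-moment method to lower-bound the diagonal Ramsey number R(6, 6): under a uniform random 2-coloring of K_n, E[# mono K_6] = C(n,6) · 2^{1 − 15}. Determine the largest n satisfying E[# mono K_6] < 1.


We need C(n, 6) · 2^{1 − 15} < 1, i.e. C(n, 6) < 2^{15 − 1} = 16384.
Check values of n near the boundary:
  n = 12: C(12, 6) = 924; 924 < 16384? YES
  n = 13: C(13, 6) = 1716; 1716 < 16384? YES
  n = 14: C(14, 6) = 3003; 3003 < 16384? YES
  n = 15: C(15, 6) = 5005; 5005 < 16384? YES
  n = 16: C(16, 6) = 8008; 8008 < 16384? YES
  n = 17: C(17, 6) = 12376; 12376 < 16384? YES
  n = 18: C(18, 6) = 18564; 18564 < 16384? NO
  n = 19: C(19, 6) = 27132; 27132 < 16384? NO
The largest n with C(n, 6) < 16384 is n = 17 (where E[X] = 1547/2048 ≈ 0.755371). Hence R(6, 6) > 17, i.e. R(6, 6) ≥ 18.

Largest n = 17; hence R(6, 6) > 17.


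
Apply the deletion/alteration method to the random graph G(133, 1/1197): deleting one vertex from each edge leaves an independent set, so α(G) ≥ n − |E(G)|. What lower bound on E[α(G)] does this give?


E[|E(G)|] = C(133, 2)·p = 8778 · (1/1197) = 22/3.
E[α(G)] ≥ n − E[|E(G)|] = 133 − 22/3 = 377/3.
Numerically: ≈ 125.667.
(This is only a lower bound; the true E[α(G)] may be larger.)

E[α(G)] ≥ 377/3 ≈ 125.667.


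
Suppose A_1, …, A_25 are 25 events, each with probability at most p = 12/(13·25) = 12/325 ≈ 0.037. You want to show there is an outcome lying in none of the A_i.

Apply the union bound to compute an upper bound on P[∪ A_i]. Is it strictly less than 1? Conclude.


Union bound: P[∪_{i=1}^{25} A_i] ≤ Σ_i P[A_i] ≤ 25·p = 25·(12/325) = 12/13.
Numerically: 12/13 ≈ 0.923.
Is 12/13 < 1? YES.
Since P[∪ A_i] ≤ 12/13 < 1, the complement has P[∩ A_i^c] ≥ 1 − 12/13 = 1/13 > 0, so some outcome avoids every A_i.

25·p = 12/13 ≈ 0.923; existence CERTIFIED by the union bound.


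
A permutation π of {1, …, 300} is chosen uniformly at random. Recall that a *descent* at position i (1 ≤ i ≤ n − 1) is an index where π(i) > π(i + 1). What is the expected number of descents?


Write X = Σ X_I over i = 1, …, 299, with X_I the indicator of one descent.
There are 299 indicators.
For each fixed i, the pair (π(i), π(i+1)) is a uniformly random ordered pair of distinct values from {1, …, 300}; by symmetry P[π(i) > π(i+1)] = 1/2.
By linearity: E[X] = 299 · (1/2) = (300 − 1) · (1/2) = 299/2 ≈ 149.500.

E[X] = 299/2 = 149.500.


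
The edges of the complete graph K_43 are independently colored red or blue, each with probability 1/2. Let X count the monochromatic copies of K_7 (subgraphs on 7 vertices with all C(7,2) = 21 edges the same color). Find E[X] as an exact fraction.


Let X = Σ_S X_S over the C(43, 7) = 32224114 subsets S of size 7, where X_S = 1 if the K_7 on S is monochromatic.
For a fixed S, the K_7 on S has C(7, 2) = 21 edges. P[all 21 edges red] = (1/2)^21, and likewise for blue, so P[monochromatic] = 2·(1/2)^21 = 2^{1 − 21} = 1/1048576.
By linearity of expectation: E[X] = C(43, 7) · 2^{1 − 21} = 32224114 · 1/1048576 = 16112057/524288.
Numerically: E[X] ≈ 30.73131.

E[X] = C(43,7)·2^(1−C(7,2)) = 16112057/524288 ≈ 30.73131.


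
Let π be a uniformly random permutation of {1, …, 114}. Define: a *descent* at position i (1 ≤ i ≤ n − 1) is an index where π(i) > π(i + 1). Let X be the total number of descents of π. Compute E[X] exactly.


Write X = Σ X_I over i = 1, …, 113, with X_I the indicator of one descent.
There are 113 indicators.
For each fixed i, the pair (π(i), π(i+1)) is a uniformly random ordered pair of distinct values from {1, …, 114}; by symmetry P[π(i) > π(i+1)] = 1/2.
By linearity: E[X] = 113 · (1/2) = (114 − 1) · (1/2) = 113/2 ≈ 56.500000.

E[X] = 113/2 = 56.500000.


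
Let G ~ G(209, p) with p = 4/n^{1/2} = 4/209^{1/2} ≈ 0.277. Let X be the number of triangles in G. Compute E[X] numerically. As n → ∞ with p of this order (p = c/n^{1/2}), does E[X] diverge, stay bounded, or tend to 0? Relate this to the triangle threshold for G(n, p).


Number of potential triangles: C(209, 3) = 1499784.
Each occurs with probability p³ ≈ (0.277)³ ≈ 2.11817e-02.
By linearity: E[X] = C(209, 3)·p³ ≈ 1499784 · 2.11817e-02 ≈ 31767.955.
Since α = 1/2 < 1, p = c/n^{1/2} ≫ 1/n is above the triangle threshold p ~ 1/n. Asymptotically E[X] ~ (c³/6)·n^{3(1−α)} = (4³/6)·n^{1.5} → ∞; triangles are abundant w.h.p.

E[X] ≈ 31767.955; in regime p = Θ(1/n^{1/2}) E[X] diverges (above the triangle threshold p ~ 1/n).


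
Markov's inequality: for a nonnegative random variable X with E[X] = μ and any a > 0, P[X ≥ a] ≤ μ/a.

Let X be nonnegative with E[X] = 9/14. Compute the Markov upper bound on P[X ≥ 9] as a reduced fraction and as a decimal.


μ = E[X] = 9/14, a = 9.
Markov: P[X ≥ 9] ≤ μ/a = (9/14)/9 = 1/14.
Numerically: ≈ 0.0714.
(Since a = 9 > μ = 0.6429, the bound 1/14 is < 1 and informative.)

P[X ≥ 9] ≤ 1/14 ≈ 0.0714.


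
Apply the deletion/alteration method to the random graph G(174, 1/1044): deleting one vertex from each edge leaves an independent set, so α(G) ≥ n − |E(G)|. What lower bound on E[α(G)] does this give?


E[|E(G)|] = C(174, 2)·p = 15051 · (1/1044) = 173/12.
E[α(G)] ≥ n − E[|E(G)|] = 174 − 173/12 = 1915/12.
Numerically: ≈ 159.5833.
(This is only a lower bound; the true E[α(G)] may be larger.)

E[α(G)] ≥ 1915/12 ≈ 159.5833.


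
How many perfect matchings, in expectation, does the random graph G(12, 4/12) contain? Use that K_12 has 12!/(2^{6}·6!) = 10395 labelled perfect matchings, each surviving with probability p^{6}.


K_12 has 12!/(2^{6}·6!) = 10395 labelled perfect matchings.
For each such perfect matching H, let X_H = 1 if all 6 edges of H are present in G. Then P[X_H = 1] = p^{6} = (1/3)^{6} = 1/729.
Summing the indicators: E[X] = Σ_H E[X_H] = 10395 · p^{6} = 10395 · 1/729 = 385/27.
Numerically: E[X] ≈ 14.2593.

E[X] = 10395 · (1/3)^{6} = 385/27 ≈ 14.2593.


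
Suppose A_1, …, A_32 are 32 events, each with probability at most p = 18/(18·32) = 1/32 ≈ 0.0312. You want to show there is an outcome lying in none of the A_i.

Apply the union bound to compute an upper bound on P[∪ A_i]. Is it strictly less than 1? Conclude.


Union bound: P[∪_{i=1}^{32} A_i] ≤ Σ_i P[A_i] ≤ 32·p = 32·(1/32) = 1.
Numerically: 1 ≈ 1.0000.
Is 1 < 1? NO.
Since the bound 1 is ≥ 1, the union bound is uninformative here; it does NOT by itself certify existence.

32·p = 1 ≈ 1.0000; existence NOT certified by the union bound.


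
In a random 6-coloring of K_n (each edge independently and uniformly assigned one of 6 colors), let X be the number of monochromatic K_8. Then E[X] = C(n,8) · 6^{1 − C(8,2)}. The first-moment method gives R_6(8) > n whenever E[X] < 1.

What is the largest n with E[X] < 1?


We need C(n, 8) · 6^{1 − 28} < 1, i.e. C(n, 8) < 6^{28 − 1} = 1023490369077469249536.
Check values of n near the boundary:
  n = 1589: C(1589, 8) = 990389025825605844438; 990389025825605844438 < 1023490369077469249536? YES
  n = 1590: C(1590, 8) = 995397314198933813310; 995397314198933813310 < 1023490369077469249536? YES
  n = 1591: C(1591, 8) = 1000427749141189953870; 1000427749141189953870 < 1023490369077469249536? YES
  n = 1592: C(1592, 8) = 1005480414540892933435; 1005480414540892933435 < 1023490369077469249536? YES
  n = 1593: C(1593, 8) = 1010555394551193970323; 1010555394551193970323 < 1023490369077469249536? YES
  n = 1594: C(1594, 8) = 1015652773590544255167; 1015652773590544255167 < 1023490369077469249536? YES
  n = 1595: C(1595, 8) = 1020772636343363633895; 1020772636343363633895 < 1023490369077469249536? YES
  n = 1596: C(1596, 8) = 1025915067760710553965; 1025915067760710553965 < 1023490369077469249536? NO
  n = 1597: C(1597, 8) = 1031080153060953275445; 1031080153060953275445 < 1023490369077469249536? NO
The largest n with C(n, 8) < 1023490369077469249536 is n = 1595 (where E[X] = 113419181815929292655/113721152119718805504 ≈ 0.997345). Hence R_6(8) > 1595, i.e. R_6(8) ≥ 1596.

Largest n = 1595; hence R_6(8) > 1595.
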